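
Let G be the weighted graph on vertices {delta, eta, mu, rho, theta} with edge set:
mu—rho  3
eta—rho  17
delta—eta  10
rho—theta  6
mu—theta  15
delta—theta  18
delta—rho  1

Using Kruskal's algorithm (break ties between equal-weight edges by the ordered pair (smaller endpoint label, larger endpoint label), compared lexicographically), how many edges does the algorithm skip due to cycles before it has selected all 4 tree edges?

0

Sort edges by weight, then run Kruskal:
delta—rho (1): add. Components now {mu} {delta,rho} {eta} {theta}
mu—rho (3): add. Components now {delta,mu,rho} {eta} {theta}
rho—theta (6): add. Components now {delta,mu,rho,theta} {eta}
delta—eta (10): add. Components now {delta,eta,mu,rho,theta}
Edges rejected before the tree was complete: 0.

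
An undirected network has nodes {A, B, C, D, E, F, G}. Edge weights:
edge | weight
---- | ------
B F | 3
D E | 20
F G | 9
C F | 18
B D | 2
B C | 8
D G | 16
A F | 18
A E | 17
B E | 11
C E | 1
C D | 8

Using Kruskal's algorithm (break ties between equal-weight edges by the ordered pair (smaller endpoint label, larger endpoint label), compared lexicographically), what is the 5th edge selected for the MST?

Kruskal: consider edges lightest-first.
C E (1): add — endpoints in different components.
B D (2): add — endpoints in different components.
B F (3): add — endpoints in different components.
B C (8): add — endpoints in different components.
C D (8): skip — C and D already connected.
F G (9): add — endpoints in different components.
B E (11): skip — B and E already connected.
D G (16): skip — D and G already connected.
A E (17): add — endpoints in different components.
The 5th edge added is F G.

F-G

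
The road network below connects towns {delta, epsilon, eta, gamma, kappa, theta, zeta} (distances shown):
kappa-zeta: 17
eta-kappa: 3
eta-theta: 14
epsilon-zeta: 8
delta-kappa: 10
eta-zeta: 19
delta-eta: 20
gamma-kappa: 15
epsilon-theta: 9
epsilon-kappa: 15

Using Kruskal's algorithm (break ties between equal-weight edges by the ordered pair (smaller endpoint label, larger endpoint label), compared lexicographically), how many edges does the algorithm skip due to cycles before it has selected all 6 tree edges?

Sort edges by weight, then run Kruskal:
eta-kappa (3): add — endpoints in different components.
epsilon-zeta (8): add — endpoints in different components.
epsilon-theta (9): add — endpoints in different components.
delta-kappa (10): add — endpoints in different components.
eta-theta (14): add — endpoints in different components.
epsilon-kappa (15): skip — epsilon and kappa already connected.
gamma-kappa (15): add — endpoints in different components.
Edges rejected before the tree was complete: 1.

1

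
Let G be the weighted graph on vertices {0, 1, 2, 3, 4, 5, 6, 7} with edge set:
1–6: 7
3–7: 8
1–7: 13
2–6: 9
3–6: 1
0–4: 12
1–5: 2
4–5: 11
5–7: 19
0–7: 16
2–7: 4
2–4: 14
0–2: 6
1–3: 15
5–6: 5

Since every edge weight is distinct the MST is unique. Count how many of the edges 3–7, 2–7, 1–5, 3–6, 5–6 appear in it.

5

Sort edges by weight, then run Kruskal:
3–6 (1): add — endpoints in different components.
1–5 (2): add — endpoints in different components.
2–7 (4): add — endpoints in different components.
5–6 (5): add — endpoints in different components.
0–2 (6): add — endpoints in different components.
1–6 (7): skip — 1 and 6 already connected.
3–7 (8): add — endpoints in different components.
2–6 (9): skip — 2 and 6 already connected.
4–5 (11): add — endpoints in different components.
MST edge set: {3–6, 1–5, 2–7, 5–6, 0–2, 3–7, 4–5}.
Of the listed edges, {3–7, 2–7, 1–5, 3–6, 5–6} are in the MST → 5.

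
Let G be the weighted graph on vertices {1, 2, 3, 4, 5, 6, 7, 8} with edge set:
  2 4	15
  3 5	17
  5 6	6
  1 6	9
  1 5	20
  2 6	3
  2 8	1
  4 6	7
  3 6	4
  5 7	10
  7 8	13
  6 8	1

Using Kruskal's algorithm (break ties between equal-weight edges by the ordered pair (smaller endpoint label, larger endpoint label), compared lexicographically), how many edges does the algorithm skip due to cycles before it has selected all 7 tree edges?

1

Kruskal's algorithm — process edges by increasing weight (ties by edge label):
2 8 (1): add — endpoints in different components.
6 8 (1): add — endpoints in different components.
2 6 (3): skip — 2 and 6 already connected.
3 6 (4): add — endpoints in different components.
5 6 (6): add — endpoints in different components.
4 6 (7): add — endpoints in different components.
1 6 (9): add — endpoints in different components.
5 7 (10): add — endpoints in different components.
Edges rejected before the tree was complete: 1.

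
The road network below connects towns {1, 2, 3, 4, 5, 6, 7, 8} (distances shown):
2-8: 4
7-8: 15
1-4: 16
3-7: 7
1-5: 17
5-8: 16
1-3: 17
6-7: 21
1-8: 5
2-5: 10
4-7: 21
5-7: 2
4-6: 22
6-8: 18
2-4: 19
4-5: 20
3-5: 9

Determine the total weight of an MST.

Prim's algorithm from 7:
Step 1: cheapest edge leaving the tree is 5-7 (2); add 5.
Step 2: cheapest edge leaving the tree is 3-7 (7); add 3.
Step 3: cheapest edge leaving the tree is 2-5 (10); add 2.
Step 4: cheapest edge leaving the tree is 2-8 (4); add 8.
Step 5: cheapest edge leaving the tree is 1-8 (5); add 1.
Step 6: cheapest edge leaving the tree is 1-4 (16); add 4.
Step 7: cheapest edge leaving the tree is 6-8 (18); add 6.
MST edges: 5-7, 3-7, 2-5, 2-8, 1-8, 1-4, 6-8; total weight 2+7+10+4+5+16+18 = 62.

62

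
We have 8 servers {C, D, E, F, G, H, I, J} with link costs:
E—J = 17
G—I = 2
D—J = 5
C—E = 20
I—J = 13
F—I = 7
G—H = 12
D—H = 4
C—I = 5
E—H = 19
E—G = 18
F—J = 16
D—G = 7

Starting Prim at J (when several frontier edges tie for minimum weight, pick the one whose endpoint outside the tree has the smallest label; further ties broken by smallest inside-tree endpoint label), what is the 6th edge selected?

F-I

Prim, starting at J.
Step 1: cheapest edge leaving the tree is D—J (5); add D.
Step 2: cheapest edge leaving the tree is D—H (4); add H.
Step 3: cheapest edge leaving the tree is D—G (7); add G.
Step 4: cheapest edge leaving the tree is G—I (2); add I.
Step 5: cheapest edge leaving the tree is C—I (5); add C.
Step 6: cheapest edge leaving the tree is F—I (7); add F.
Step 7: cheapest edge leaving the tree is E—J (17); add E.
The 6th edge added is F—I.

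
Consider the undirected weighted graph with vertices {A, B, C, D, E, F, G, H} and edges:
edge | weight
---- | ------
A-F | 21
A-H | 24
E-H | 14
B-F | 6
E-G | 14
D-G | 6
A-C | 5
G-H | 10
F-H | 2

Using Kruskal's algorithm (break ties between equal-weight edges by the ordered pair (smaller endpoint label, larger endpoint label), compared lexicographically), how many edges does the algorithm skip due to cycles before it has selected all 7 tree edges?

1

Kruskal's algorithm — process edges by increasing weight (ties by edge label):
F-H (2): add — endpoints in different components.
A-C (5): add — endpoints in different components.
B-F (6): add — endpoints in different components.
D-G (6): add — endpoints in different components.
G-H (10): add — endpoints in different components.
E-G (14): add — endpoints in different components.
E-H (14): skip — E and H already connected.
A-F (21): add — endpoints in different components.
Edges rejected before the tree was complete: 1.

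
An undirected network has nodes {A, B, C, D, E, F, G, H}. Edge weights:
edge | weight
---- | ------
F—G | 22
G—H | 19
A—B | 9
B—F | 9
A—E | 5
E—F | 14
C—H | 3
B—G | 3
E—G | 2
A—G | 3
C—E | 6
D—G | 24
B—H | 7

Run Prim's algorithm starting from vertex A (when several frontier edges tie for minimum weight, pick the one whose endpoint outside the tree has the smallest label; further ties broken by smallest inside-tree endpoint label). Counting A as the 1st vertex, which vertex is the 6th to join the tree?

Prim, starting at A.
Step 1: frontier [A—G 3, A—E 5, A—B 9] → take A—G (3); add G.
Step 2: frontier [A—E 5, A—B 9, E—G 2, B—G 3, G—H 19, F—G 22, D—G 24] → take E—G (2); add E.
Step 3: frontier [A—B 9, C—E 6, E—F 14, B—G 3, G—H 19, F—G 22, D—G 24] → take B—G (3); add B.
Step 4: frontier [B—H 7, B—F 9, C—E 6, E—F 14, G—H 19, F—G 22, D—G 24] → take C—E (6); add C.
Step 5: frontier [B—H 7, B—F 9, C—H 3, E—F 14, G—H 19, F—G 22, D—G 24] → take C—H (3); add H.
Step 6: frontier [B—F 9, E—F 14, F—G 22, D—G 24] → take B—F (9); add F.
Step 7: frontier [D—G 24] → take D—G (24); add D.
Vertex order: A, G, E, B, C, H, F, D. The 6th vertex is H.

H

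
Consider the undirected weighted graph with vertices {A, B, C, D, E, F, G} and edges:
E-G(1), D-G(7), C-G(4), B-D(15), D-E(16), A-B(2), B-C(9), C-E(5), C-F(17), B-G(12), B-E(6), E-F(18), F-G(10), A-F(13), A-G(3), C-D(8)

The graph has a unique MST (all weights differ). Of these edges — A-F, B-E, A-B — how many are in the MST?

Kruskal: consider edges lightest-first.
E-G (1): add. Components now {A} {B} {C} {D} {E,G} {F}
A-B (2): add. Components now {A,B} {C} {D} {E,G} {F}
A-G (3): add. Components now {A,B,E,G} {C} {D} {F}
C-G (4): add. Components now {A,B,C,E,G} {D} {F}
C-E (5): skip — C and E already connected.
B-E (6): skip — B and E already connected.
D-G (7): add. Components now {A,B,C,D,E,G} {F}
C-D (8): skip — C and D already connected.
B-C (9): skip — B and C already connected.
F-G (10): add. Components now {A,B,C,D,E,F,G}
MST edge set: {E-G, A-B, A-G, C-G, D-G, F-G}.
Of the listed edges, {A-B} are in the MST → 1.

1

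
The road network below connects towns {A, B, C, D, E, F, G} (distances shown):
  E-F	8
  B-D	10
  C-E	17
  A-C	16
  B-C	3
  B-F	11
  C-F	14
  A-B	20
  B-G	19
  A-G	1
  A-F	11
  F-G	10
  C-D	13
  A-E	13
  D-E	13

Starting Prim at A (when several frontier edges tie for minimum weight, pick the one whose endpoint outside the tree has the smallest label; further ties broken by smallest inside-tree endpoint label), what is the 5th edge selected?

B-C

Grow the tree from A using Prim:
Step 1: cheapest edge leaving the tree is A-G (1); add G.
Step 2: cheapest edge leaving the tree is F-G (10); add F.
Step 3: cheapest edge leaving the tree is E-F (8); add E.
Step 4: cheapest edge leaving the tree is B-F (11); add B.
Step 5: cheapest edge leaving the tree is B-C (3); add C.
Step 6: cheapest edge leaving the tree is B-D (10); add D.
The 5th edge added is B-C.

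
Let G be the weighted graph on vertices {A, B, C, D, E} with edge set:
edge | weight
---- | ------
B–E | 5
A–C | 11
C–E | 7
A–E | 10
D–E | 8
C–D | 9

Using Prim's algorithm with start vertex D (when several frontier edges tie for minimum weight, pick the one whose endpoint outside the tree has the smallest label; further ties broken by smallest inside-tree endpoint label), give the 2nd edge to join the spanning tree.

B-E

Grow the tree from D using Prim:
Step 1: cheapest edge leaving the tree is D–E (8); add E.
Step 2: cheapest edge leaving the tree is B–E (5); add B.
Step 3: cheapest edge leaving the tree is C–E (7); add C.
Step 4: cheapest edge leaving the tree is A–E (10); add A.
The 2nd edge added is B–E.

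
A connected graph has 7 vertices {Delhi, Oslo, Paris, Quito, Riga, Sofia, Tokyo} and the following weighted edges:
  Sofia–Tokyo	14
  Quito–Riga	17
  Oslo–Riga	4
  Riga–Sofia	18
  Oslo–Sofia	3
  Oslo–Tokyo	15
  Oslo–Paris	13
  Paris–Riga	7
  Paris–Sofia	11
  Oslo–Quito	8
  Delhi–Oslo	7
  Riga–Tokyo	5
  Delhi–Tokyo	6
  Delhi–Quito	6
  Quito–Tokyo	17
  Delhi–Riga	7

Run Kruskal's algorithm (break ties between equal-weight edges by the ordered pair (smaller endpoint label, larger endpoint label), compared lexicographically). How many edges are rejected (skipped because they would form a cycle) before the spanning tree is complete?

Sort edges by weight, then run Kruskal:
Oslo–Sofia (3): add. Components now {Oslo,Sofia} {Delhi} {Riga} {Paris} {Tokyo} {Quito}
Oslo–Riga (4): add. Components now {Oslo,Riga,Sofia} {Delhi} {Paris} {Tokyo} {Quito}
Riga–Tokyo (5): add. Components now {Oslo,Riga,Sofia,Tokyo} {Delhi} {Paris} {Quito}
Delhi–Quito (6): add. Components now {Oslo,Riga,Sofia,Tokyo} {Delhi,Quito} {Paris}
Delhi–Tokyo (6): add. Components now {Delhi,Oslo,Quito,Riga,Sofia,Tokyo} {Paris}
Delhi–Oslo (7): skip — Oslo and Delhi already connected.
Delhi–Riga (7): skip — Delhi and Riga already connected.
Paris–Riga (7): add. Components now {Delhi,Oslo,Paris,Quito,Riga,Sofia,Tokyo}
Edges rejected before the tree was complete: 2.

2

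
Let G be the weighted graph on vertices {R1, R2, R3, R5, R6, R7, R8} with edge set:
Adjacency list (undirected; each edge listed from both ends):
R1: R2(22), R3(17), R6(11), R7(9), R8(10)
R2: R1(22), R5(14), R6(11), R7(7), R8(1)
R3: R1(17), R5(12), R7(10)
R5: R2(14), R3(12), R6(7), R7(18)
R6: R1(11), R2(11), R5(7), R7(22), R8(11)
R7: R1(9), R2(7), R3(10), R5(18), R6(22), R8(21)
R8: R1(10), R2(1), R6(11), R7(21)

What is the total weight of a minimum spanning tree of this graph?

Grow the tree from R5 using Prim:
Step 1: cheapest edge leaving the tree is R5-R6 (7); add R6.
Step 2: cheapest edge leaving the tree is R1-R6 (11); add R1.
Step 3: cheapest edge leaving the tree is R1-R7 (9); add R7.
Step 4: cheapest edge leaving the tree is R2-R7 (7); add R2.
Step 5: cheapest edge leaving the tree is R2-R8 (1); add R8.
Step 6: cheapest edge leaving the tree is R3-R7 (10); add R3.
MST edges: R5-R6, R1-R6, R1-R7, R2-R7, R2-R8, R3-R7; total weight 7+11+9+7+1+10 = 45.

45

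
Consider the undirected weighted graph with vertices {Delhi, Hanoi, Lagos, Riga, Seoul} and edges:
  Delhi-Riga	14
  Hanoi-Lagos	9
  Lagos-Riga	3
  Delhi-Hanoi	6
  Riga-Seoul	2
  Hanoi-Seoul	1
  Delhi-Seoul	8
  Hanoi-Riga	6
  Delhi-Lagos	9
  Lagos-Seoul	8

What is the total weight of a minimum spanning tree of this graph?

Grow the tree from Riga using Prim:
Step 1: cheapest edge leaving the tree is Riga-Seoul (2); add Seoul.
Step 2: cheapest edge leaving the tree is Hanoi-Seoul (1); add Hanoi.
Step 3: cheapest edge leaving the tree is Lagos-Riga (3); add Lagos.
Step 4: cheapest edge leaving the tree is Delhi-Hanoi (6); add Delhi.
MST edges: Riga-Seoul, Hanoi-Seoul, Lagos-Riga, Delhi-Hanoi; total weight 2+1+3+6 = 12.

12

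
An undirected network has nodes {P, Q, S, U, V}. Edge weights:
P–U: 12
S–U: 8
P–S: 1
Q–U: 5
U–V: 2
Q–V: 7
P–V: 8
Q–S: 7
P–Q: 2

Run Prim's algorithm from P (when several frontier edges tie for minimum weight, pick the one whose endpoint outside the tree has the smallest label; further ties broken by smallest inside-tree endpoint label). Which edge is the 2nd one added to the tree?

P-Q

Grow the tree from P using Prim:
Step 1: cheapest edge leaving the tree is P–S (1); add S.
Step 2: cheapest edge leaving the tree is P–Q (2); add Q.
Step 3: cheapest edge leaving the tree is Q–U (5); add U.
Step 4: cheapest edge leaving the tree is U–V (2); add V.
The 2nd edge added is P–Q.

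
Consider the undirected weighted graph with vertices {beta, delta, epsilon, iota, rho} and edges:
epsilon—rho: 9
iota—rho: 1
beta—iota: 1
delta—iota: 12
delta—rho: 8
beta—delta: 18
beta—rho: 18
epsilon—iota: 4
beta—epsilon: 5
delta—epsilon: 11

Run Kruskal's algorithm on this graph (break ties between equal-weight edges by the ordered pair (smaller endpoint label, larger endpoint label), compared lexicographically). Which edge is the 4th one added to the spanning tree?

delta-rho

Kruskal's algorithm — process edges by increasing weight (ties by edge label):
beta—iota (1): add. Components now {rho} {beta,iota} {delta} {epsilon}
iota—rho (1): add. Components now {beta,iota,rho} {delta} {epsilon}
epsilon—iota (4): add. Components now {beta,epsilon,iota,rho} {delta}
beta—epsilon (5): skip — beta and epsilon already connected.
delta—rho (8): add. Components now {beta,delta,epsilon,iota,rho}
The 4th edge added is delta—rho.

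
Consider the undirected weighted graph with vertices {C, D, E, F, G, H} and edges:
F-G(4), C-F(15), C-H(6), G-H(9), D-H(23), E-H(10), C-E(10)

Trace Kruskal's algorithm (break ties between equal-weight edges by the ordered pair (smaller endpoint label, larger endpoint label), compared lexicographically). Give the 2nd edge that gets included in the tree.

Kruskal's algorithm — process edges by increasing weight (ties by edge label):
F-G (4): add — endpoints in different components.
C-H (6): add — endpoints in different components.
G-H (9): add — endpoints in different components.
C-E (10): add — endpoints in different components.
E-H (10): skip — E and H already connected.
C-F (15): skip — C and F already connected.
D-H (23): add — endpoints in different components.
The 2nd edge added is C-H.

C-H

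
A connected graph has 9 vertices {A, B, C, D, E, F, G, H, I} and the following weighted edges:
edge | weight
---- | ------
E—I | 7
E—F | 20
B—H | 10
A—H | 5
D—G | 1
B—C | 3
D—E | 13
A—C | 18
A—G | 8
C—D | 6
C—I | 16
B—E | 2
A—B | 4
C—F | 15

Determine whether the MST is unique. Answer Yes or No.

Yes

Kruskal's algorithm — process edges by increasing weight (ties by edge label):
D—G (1): add — endpoints in different components.
B—E (2): add — endpoints in different components.
B—C (3): add — endpoints in different components.
A—B (4): add — endpoints in different components.
A—H (5): add — endpoints in different components.
C—D (6): add — endpoints in different components.
E—I (7): add — endpoints in different components.
A—G (8): skip — A and G already connected.
B—H (10): skip — B and H already connected.
D—E (13): skip — D and E already connected.
C—F (15): add — endpoints in different components.
Every non-tree edge has weight strictly greater than the heaviest edge on the tree path between its endpoints, so the MST is unique.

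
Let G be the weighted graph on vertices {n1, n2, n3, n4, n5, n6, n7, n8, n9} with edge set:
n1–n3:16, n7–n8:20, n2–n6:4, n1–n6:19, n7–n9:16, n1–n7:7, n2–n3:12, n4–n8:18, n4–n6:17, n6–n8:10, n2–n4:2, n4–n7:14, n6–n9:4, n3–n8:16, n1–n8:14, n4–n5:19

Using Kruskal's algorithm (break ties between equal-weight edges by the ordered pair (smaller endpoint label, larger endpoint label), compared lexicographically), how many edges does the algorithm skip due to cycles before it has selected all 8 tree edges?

7

Kruskal: consider edges lightest-first.
n2–n4 (2): add — endpoints in different components.
n2–n6 (4): add — endpoints in different components.
n6–n9 (4): add — endpoints in different components.
n1–n7 (7): add — endpoints in different components.
n6–n8 (10): add — endpoints in different components.
n2–n3 (12): add — endpoints in different components.
n1–n8 (14): add — endpoints in different components.
n4–n7 (14): skip — n4 and n7 already connected.
n1–n3 (16): skip — n3 and n1 already connected.
n3–n8 (16): skip — n8 and n3 already connected.
n7–n9 (16): skip — n7 and n9 already connected.
n4–n6 (17): skip — n4 and n6 already connected.
n4–n8 (18): skip — n4 and n8 already connected.
n1–n6 (19): skip — n6 and n1 already connected.
n4–n5 (19): add — endpoints in different components.
Edges rejected before the tree was complete: 7.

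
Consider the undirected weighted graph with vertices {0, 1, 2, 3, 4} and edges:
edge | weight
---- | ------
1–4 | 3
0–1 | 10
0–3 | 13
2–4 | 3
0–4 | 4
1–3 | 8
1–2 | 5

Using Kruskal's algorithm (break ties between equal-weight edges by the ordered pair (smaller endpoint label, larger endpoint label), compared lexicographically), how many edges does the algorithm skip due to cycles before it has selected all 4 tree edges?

Sort edges by weight, then run Kruskal:
1–4 (3): add — endpoints in different components.
2–4 (3): add — endpoints in different components.
0–4 (4): add — endpoints in different components.
1–2 (5): skip — 1 and 2 already connected.
1–3 (8): add — endpoints in different components.
Edges rejected before the tree was complete: 1.

1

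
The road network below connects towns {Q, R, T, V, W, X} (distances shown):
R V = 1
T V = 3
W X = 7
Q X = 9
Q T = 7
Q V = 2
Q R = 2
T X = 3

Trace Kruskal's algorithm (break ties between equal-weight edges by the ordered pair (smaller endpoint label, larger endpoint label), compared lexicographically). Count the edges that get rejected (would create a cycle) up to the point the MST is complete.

Sort edges by weight, then run Kruskal:
R V (1): add. Components now {Q} {W} {X} {R,V} {T}
Q R (2): add. Components now {Q,R,V} {W} {X} {T}
Q V (2): skip — Q and V already connected.
T V (3): add. Components now {Q,R,T,V} {W} {X}
T X (3): add. Components now {Q,R,T,V,X} {W}
Q T (7): skip — Q and T already connected.
W X (7): add. Components now {Q,R,T,V,W,X}
Edges rejected before the tree was complete: 2.

2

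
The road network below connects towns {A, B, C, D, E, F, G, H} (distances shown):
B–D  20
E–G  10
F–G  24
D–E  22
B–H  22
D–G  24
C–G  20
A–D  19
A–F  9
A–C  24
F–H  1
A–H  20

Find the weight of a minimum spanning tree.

Prim's algorithm from G:
Step 1: frontier [E–G 10, C–G 20, D–G 24, F–G 24] → take E–G (10); add E.
Step 2: frontier [D–E 22, C–G 20, D–G 24, F–G 24] → take C–G (20); add C.
Step 3: frontier [A–C 24, D–E 22, D–G 24, F–G 24] → take D–E (22); add D.
Step 4: frontier [A–C 24, A–D 19, B–D 20, F–G 24] → take A–D (19); add A.
Step 5: frontier [A–F 9, A–H 20, B–D 20, F–G 24] → take A–F (9); add F.
Step 6: frontier [A–H 20, B–D 20, F–H 1] → take F–H (1); add H.
Step 7: frontier [B–D 20, B–H 22] → take B–D (20); add B.
MST edges: E–G, C–G, D–E, A–D, A–F, F–H, B–D; total weight 10+20+22+19+9+1+20 = 101.

101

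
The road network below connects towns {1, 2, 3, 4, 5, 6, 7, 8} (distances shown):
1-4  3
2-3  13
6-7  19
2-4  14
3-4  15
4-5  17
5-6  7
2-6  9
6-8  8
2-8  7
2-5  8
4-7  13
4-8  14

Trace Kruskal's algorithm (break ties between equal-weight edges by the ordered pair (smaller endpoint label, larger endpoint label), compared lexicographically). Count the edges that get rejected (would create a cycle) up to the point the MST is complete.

Kruskal: consider edges lightest-first.
1-4 (3): add — endpoints in different components.
2-8 (7): add — endpoints in different components.
5-6 (7): add — endpoints in different components.
2-5 (8): add — endpoints in different components.
6-8 (8): skip — 6 and 8 already connected.
2-6 (9): skip — 2 and 6 already connected.
2-3 (13): add — endpoints in different components.
4-7 (13): add — endpoints in different components.
2-4 (14): add — endpoints in different components.
Edges rejected before the tree was complete: 2.

2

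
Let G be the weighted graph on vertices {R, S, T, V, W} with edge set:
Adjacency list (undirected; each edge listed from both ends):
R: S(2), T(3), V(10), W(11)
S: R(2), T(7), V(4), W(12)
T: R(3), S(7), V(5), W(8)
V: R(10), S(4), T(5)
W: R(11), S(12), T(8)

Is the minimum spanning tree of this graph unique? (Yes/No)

Kruskal's algorithm — process edges by increasing weight (ties by edge label):
R S (2): add — endpoints in different components.
R T (3): add — endpoints in different components.
S V (4): add — endpoints in different components.
T V (5): skip — T and V already connected.
S T (7): skip — T and S already connected.
T W (8): add — endpoints in different components.
Every non-tree edge has weight strictly greater than the heaviest edge on the tree path between its endpoints, so the MST is unique.

Yes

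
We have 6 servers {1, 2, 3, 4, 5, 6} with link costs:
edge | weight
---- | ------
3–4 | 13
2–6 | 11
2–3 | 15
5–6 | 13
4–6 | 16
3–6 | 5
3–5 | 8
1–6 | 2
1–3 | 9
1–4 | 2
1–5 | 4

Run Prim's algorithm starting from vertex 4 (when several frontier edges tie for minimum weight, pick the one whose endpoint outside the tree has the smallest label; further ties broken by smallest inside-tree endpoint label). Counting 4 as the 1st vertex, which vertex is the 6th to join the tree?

Grow the tree from 4 using Prim:
Step 1: frontier [1–4 2, 3–4 13, 4–6 16] → take 1–4 (2); add 1.
Step 2: frontier [1–6 2, 1–5 4, 1–3 9, 3–4 13, 4–6 16] → take 1–6 (2); add 6.
Step 3: frontier [1–5 4, 1–3 9, 3–4 13, 3–6 5, 2–6 11, 5–6 13] → take 1–5 (4); add 5.
Step 4: frontier [1–3 9, 3–4 13, 3–5 8, 3–6 5, 2–6 11] → take 3–6 (5); add 3.
Step 5: frontier [2–3 15, 2–6 11] → take 2–6 (11); add 2.
Vertex order: 4, 1, 6, 5, 3, 2. The 6th vertex is 2.

2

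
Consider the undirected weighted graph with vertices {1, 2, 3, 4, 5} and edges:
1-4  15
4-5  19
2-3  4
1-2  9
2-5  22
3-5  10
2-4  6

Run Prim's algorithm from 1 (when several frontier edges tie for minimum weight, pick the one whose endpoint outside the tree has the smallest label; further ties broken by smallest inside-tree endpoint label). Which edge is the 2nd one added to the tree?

2-3

Prim's algorithm from 1:
Step 1: frontier [1-2 9, 1-4 15] → take 1-2 (9); add 2.
Step 2: frontier [1-4 15, 2-3 4, 2-4 6, 2-5 22] → take 2-3 (4); add 3.
Step 3: frontier [1-4 15, 2-4 6, 2-5 22, 3-5 10] → take 2-4 (6); add 4.
Step 4: frontier [2-5 22, 3-5 10, 4-5 19] → take 3-5 (10); add 5.
The 2nd edge added is 2-3.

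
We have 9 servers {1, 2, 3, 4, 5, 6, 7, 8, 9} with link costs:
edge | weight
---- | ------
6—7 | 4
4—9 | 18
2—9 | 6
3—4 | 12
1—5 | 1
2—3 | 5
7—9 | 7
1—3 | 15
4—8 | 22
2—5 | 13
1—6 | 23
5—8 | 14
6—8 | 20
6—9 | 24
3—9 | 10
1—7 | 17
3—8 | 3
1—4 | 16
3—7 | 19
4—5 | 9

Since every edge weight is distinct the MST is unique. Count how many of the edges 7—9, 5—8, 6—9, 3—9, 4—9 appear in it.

1

Sort edges by weight, then run Kruskal:
1—5 (1): add — endpoints in different components.
3—8 (3): add — endpoints in different components.
6—7 (4): add — endpoints in different components.
2—3 (5): add — endpoints in different components.
2—9 (6): add — endpoints in different components.
7—9 (7): add — endpoints in different components.
4—5 (9): add — endpoints in different components.
3—9 (10): skip — 3 and 9 already connected.
3—4 (12): add — endpoints in different components.
MST edge set: {1—5, 3—8, 6—7, 2—3, 2—9, 7—9, 4—5, 3—4}.
Of the listed edges, {7—9} are in the MST → 1.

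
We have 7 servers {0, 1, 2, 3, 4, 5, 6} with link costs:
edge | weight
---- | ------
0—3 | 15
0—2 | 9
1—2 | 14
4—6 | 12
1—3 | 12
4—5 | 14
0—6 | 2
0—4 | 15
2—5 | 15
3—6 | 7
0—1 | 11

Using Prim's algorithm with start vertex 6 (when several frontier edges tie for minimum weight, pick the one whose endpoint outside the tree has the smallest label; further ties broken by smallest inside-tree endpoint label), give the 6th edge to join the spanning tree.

4-5

Prim, starting at 6.
Step 1: cheapest edge leaving the tree is 0—6 (2); add 0.
Step 2: cheapest edge leaving the tree is 3—6 (7); add 3.
Step 3: cheapest edge leaving the tree is 0—2 (9); add 2.
Step 4: cheapest edge leaving the tree is 0—1 (11); add 1.
Step 5: cheapest edge leaving the tree is 4—6 (12); add 4.
Step 6: cheapest edge leaving the tree is 4—5 (14); add 5.
The 6th edge added is 4—5.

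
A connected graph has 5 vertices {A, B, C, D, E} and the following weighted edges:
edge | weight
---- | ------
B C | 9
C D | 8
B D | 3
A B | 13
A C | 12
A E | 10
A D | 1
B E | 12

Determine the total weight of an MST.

Prim's algorithm from D:
Step 1: cheapest edge leaving the tree is A D (1); add A.
Step 2: cheapest edge leaving the tree is B D (3); add B.
Step 3: cheapest edge leaving the tree is C D (8); add C.
Step 4: cheapest edge leaving the tree is A E (10); add E.
MST edges: A D, B D, C D, A E; total weight 1+3+8+10 = 22.

22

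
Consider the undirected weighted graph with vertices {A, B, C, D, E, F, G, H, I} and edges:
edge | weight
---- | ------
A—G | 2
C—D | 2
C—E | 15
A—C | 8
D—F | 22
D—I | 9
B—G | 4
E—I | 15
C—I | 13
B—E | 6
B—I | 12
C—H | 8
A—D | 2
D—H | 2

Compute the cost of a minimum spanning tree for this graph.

49

Sort edges by weight, then run Kruskal:
A—D (2): add — endpoints in different components.
A—G (2): add — endpoints in different components.
C—D (2): add — endpoints in different components.
D—H (2): add — endpoints in different components.
B—G (4): add — endpoints in different components.
B—E (6): add — endpoints in different components.
A—C (8): skip — A and C already connected.
C—H (8): skip — C and H already connected.
D—I (9): add — endpoints in different components.
B—I (12): skip — B and I already connected.
C—I (13): skip — C and I already connected.
C—E (15): skip — C and E already connected.
E—I (15): skip — E and I already connected.
D—F (22): add — endpoints in different components.
MST edges: A—D, A—G, C—D, D—H, B—G, B—E, D—I, D—F; total weight 2+2+2+2+4+6+9+22 = 49.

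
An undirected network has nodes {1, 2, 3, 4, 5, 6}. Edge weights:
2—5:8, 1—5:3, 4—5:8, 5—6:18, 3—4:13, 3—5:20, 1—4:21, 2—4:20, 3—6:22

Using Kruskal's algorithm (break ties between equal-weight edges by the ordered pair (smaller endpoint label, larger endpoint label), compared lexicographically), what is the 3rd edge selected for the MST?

Sort edges by weight, then run Kruskal:
1—5 (3): add — endpoints in different components.
2—5 (8): add — endpoints in different components.
4—5 (8): add — endpoints in different components.
3—4 (13): add — endpoints in different components.
5—6 (18): add — endpoints in different components.
The 3rd edge added is 4—5.

4-5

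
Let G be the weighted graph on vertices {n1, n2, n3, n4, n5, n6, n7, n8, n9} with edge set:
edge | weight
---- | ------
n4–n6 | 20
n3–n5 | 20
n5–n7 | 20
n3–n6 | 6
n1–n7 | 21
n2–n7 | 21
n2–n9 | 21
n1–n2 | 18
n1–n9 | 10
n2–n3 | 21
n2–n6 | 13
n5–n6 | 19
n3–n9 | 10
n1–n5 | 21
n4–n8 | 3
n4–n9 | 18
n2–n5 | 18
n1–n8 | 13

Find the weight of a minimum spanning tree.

Prim's algorithm from n9:
Step 1: cheapest edge leaving the tree is n1–n9 (10); add n1.
Step 2: cheapest edge leaving the tree is n3–n9 (10); add n3.
Step 3: cheapest edge leaving the tree is n3–n6 (6); add n6.
Step 4: cheapest edge leaving the tree is n2–n6 (13); add n2.
Step 5: cheapest edge leaving the tree is n1–n8 (13); add n8.
Step 6: cheapest edge leaving the tree is n4–n8 (3); add n4.
Step 7: cheapest edge leaving the tree is n2–n5 (18); add n5.
Step 8: cheapest edge leaving the tree is n5–n7 (20); add n7.
MST edges: n1–n9, n3–n9, n3–n6, n2–n6, n1–n8, n4–n8, n2–n5, n5–n7; total weight 10+10+6+13+13+3+18+20 = 93.

93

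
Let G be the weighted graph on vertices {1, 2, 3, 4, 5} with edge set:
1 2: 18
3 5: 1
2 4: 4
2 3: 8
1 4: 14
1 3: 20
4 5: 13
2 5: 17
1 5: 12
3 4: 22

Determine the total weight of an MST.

Kruskal's algorithm — process edges by increasing weight (ties by edge label):
3 5 (1): add. Components now {1} {2} {3,5} {4}
2 4 (4): add. Components now {1} {2,4} {3,5}
2 3 (8): add. Components now {1} {2,3,4,5}
1 5 (12): add. Components now {1,2,3,4,5}
MST edges: 3 5, 2 4, 2 3, 1 5; total weight 1+4+8+12 = 25.

25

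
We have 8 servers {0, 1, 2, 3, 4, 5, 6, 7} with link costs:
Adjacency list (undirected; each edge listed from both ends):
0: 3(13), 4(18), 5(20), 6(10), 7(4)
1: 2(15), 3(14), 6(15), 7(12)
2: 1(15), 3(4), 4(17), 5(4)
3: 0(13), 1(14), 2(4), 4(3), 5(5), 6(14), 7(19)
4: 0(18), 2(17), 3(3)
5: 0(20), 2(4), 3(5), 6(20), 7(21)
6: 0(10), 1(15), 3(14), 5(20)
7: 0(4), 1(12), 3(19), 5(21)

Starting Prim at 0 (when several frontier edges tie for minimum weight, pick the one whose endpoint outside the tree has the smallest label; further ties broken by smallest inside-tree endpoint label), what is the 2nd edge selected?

Grow the tree from 0 using Prim:
Step 1: cheapest edge leaving the tree is 0 7 (4); add 7.
Step 2: cheapest edge leaving the tree is 0 6 (10); add 6.
Step 3: cheapest edge leaving the tree is 1 7 (12); add 1.
Step 4: cheapest edge leaving the tree is 0 3 (13); add 3.
Step 5: cheapest edge leaving the tree is 3 4 (3); add 4.
Step 6: cheapest edge leaving the tree is 2 3 (4); add 2.
Step 7: cheapest edge leaving the tree is 2 5 (4); add 5.
The 2nd edge added is 0 6.

0-6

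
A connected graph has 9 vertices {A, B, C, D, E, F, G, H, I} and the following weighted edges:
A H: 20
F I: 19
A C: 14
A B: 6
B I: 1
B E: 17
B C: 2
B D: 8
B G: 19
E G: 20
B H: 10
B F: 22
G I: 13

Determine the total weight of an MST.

Prim, starting at I.
Step 1: cheapest edge leaving the tree is B I (1); add B.
Step 2: cheapest edge leaving the tree is B C (2); add C.
Step 3: cheapest edge leaving the tree is A B (6); add A.
Step 4: cheapest edge leaving the tree is B D (8); add D.
Step 5: cheapest edge leaving the tree is B H (10); add H.
Step 6: cheapest edge leaving the tree is G I (13); add G.
Step 7: cheapest edge leaving the tree is B E (17); add E.
Step 8: cheapest edge leaving the tree is F I (19); add F.
MST edges: B I, B C, A B, B D, B H, G I, B E, F I; total weight 1+2+6+8+10+13+17+19 = 76.

76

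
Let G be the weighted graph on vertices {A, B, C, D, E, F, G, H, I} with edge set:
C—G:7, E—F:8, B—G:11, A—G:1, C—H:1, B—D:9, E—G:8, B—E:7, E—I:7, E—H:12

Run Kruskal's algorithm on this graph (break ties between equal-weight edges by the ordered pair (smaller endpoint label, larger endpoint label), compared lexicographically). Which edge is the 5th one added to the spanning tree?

E-I

Kruskal: consider edges lightest-first.
A—G (1): add — endpoints in different components.
C—H (1): add — endpoints in different components.
B—E (7): add — endpoints in different components.
C—G (7): add — endpoints in different components.
E—I (7): add — endpoints in different components.
E—F (8): add — endpoints in different components.
E—G (8): add — endpoints in different components.
B—D (9): add — endpoints in different components.
The 5th edge added is E—I.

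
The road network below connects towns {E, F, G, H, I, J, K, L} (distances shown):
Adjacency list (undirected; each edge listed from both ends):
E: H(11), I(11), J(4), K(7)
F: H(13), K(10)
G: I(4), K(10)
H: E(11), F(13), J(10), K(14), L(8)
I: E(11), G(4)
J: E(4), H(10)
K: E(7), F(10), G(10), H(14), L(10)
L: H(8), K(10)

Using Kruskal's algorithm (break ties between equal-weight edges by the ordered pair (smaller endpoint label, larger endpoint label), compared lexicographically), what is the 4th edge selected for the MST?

H-L

Sort edges by weight, then run Kruskal:
E–J (4): add — endpoints in different components.
G–I (4): add — endpoints in different components.
E–K (7): add — endpoints in different components.
H–L (8): add — endpoints in different components.
F–K (10): add — endpoints in different components.
G–K (10): add — endpoints in different components.
H–J (10): add — endpoints in different components.
The 4th edge added is H–L.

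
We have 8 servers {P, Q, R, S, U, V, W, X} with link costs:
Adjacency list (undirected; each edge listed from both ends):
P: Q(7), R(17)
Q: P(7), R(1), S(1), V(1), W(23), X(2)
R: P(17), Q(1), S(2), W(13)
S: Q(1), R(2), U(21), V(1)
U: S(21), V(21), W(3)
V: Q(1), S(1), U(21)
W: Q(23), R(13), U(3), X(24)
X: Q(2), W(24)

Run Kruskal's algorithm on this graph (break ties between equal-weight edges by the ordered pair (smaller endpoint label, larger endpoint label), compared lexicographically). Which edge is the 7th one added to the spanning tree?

Sort edges by weight, then run Kruskal:
Q–R (1): add — endpoints in different components.
Q–S (1): add — endpoints in different components.
Q–V (1): add — endpoints in different components.
S–V (1): skip — V and S already connected.
Q–X (2): add — endpoints in different components.
R–S (2): skip — R and S already connected.
U–W (3): add — endpoints in different components.
P–Q (7): add — endpoints in different components.
R–W (13): add — endpoints in different components.
The 7th edge added is R–W.

R-W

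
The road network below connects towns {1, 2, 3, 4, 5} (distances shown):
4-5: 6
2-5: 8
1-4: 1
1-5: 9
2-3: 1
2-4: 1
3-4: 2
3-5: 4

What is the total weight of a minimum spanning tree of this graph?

7

Prim, starting at 1.
Step 1: cheapest edge leaving the tree is 1-4 (1); add 4.
Step 2: cheapest edge leaving the tree is 2-4 (1); add 2.
Step 3: cheapest edge leaving the tree is 2-3 (1); add 3.
Step 4: cheapest edge leaving the tree is 3-5 (4); add 5.
MST edges: 1-4, 2-4, 2-3, 3-5; total weight 1+1+1+4 = 7.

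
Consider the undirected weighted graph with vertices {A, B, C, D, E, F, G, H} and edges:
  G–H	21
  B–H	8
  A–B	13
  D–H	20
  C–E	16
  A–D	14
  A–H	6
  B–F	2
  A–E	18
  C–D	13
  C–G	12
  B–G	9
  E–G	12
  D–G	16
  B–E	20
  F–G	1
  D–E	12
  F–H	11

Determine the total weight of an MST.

Kruskal's algorithm — process edges by increasing weight (ties by edge label):
F–G (1): add — endpoints in different components.
B–F (2): add — endpoints in different components.
A–H (6): add — endpoints in different components.
B–H (8): add — endpoints in different components.
B–G (9): skip — B and G already connected.
F–H (11): skip — F and H already connected.
C–G (12): add — endpoints in different components.
D–E (12): add — endpoints in different components.
E–G (12): add — endpoints in different components.
MST edges: F–G, B–F, A–H, B–H, C–G, D–E, E–G; total weight 1+2+6+8+12+12+12 = 53.

53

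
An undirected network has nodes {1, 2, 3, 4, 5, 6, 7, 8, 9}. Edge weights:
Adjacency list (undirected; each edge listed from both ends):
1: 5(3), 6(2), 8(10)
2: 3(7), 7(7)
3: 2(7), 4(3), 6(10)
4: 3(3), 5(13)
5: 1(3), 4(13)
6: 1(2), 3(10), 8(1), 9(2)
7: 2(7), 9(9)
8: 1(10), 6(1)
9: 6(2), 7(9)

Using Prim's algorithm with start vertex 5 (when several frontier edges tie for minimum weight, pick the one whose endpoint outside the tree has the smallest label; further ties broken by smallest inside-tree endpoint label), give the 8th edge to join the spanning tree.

3-4

Prim's algorithm from 5:
Step 1: frontier [1 5 3, 4 5 13] → take 1 5 (3); add 1.
Step 2: frontier [1 6 2, 1 8 10, 4 5 13] → take 1 6 (2); add 6.
Step 3: frontier [1 8 10, 4 5 13, 6 8 1, 6 9 2, 3 6 10] → take 6 8 (1); add 8.
Step 4: frontier [4 5 13, 6 9 2, 3 6 10] → take 6 9 (2); add 9.
Step 5: frontier [4 5 13, 3 6 10, 7 9 9] → take 7 9 (9); add 7.
Step 6: frontier [4 5 13, 3 6 10, 2 7 7] → take 2 7 (7); add 2.
Step 7: frontier [2 3 7, 4 5 13, 3 6 10] → take 2 3 (7); add 3.
Step 8: frontier [3 4 3, 4 5 13] → take 3 4 (3); add 4.
The 8th edge added is 3 4.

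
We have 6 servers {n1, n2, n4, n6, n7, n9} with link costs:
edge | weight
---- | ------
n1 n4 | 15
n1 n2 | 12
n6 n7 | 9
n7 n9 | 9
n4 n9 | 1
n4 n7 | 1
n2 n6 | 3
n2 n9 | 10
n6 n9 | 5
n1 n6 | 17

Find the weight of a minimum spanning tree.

Kruskal: consider edges lightest-first.
n4 n7 (1): add — endpoints in different components.
n4 n9 (1): add — endpoints in different components.
n2 n6 (3): add — endpoints in different components.
n6 n9 (5): add — endpoints in different components.
n6 n7 (9): skip — n6 and n7 already connected.
n7 n9 (9): skip — n7 and n9 already connected.
n2 n9 (10): skip — n2 and n9 already connected.
n1 n2 (12): add — endpoints in different components.
MST edges: n4 n7, n4 n9, n2 n6, n6 n9, n1 n2; total weight 1+1+3+5+12 = 22.

22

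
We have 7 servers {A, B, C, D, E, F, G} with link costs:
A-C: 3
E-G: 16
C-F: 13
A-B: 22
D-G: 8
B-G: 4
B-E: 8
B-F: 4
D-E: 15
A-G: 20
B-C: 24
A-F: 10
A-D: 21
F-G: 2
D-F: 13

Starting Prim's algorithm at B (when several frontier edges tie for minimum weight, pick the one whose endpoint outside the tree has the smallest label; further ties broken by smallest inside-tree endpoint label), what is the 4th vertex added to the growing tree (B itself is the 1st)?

Grow the tree from B using Prim:
Step 1: cheapest edge leaving the tree is B-F (4); add F.
Step 2: cheapest edge leaving the tree is F-G (2); add G.
Step 3: cheapest edge leaving the tree is D-G (8); add D.
Step 4: cheapest edge leaving the tree is B-E (8); add E.
Step 5: cheapest edge leaving the tree is A-F (10); add A.
Step 6: cheapest edge leaving the tree is A-C (3); add C.
Vertex order: B, F, G, D, E, A, C. The 4th vertex is D.

D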